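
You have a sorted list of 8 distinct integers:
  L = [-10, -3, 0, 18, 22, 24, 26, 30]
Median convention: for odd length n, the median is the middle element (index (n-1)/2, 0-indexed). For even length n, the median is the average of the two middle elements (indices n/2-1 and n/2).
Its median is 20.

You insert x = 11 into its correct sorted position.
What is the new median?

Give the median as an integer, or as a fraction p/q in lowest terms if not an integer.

Answer: 18

Derivation:
Old list (sorted, length 8): [-10, -3, 0, 18, 22, 24, 26, 30]
Old median = 20
Insert x = 11
Old length even (8). Middle pair: indices 3,4 = 18,22.
New length odd (9). New median = single middle element.
x = 11: 3 elements are < x, 5 elements are > x.
New sorted list: [-10, -3, 0, 11, 18, 22, 24, 26, 30]
New median = 18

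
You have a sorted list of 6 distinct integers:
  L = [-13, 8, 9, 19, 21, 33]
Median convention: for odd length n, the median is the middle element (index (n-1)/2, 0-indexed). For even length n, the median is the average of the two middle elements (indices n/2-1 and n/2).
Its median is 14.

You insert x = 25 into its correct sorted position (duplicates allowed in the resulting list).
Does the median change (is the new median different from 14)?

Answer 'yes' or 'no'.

Answer: yes

Derivation:
Old median = 14
Insert x = 25
New median = 19
Changed? yes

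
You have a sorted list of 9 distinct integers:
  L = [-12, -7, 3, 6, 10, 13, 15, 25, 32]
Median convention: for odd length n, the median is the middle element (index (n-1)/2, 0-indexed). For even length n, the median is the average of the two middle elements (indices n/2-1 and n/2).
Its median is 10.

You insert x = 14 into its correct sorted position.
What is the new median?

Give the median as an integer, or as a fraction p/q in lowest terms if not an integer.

Answer: 23/2

Derivation:
Old list (sorted, length 9): [-12, -7, 3, 6, 10, 13, 15, 25, 32]
Old median = 10
Insert x = 14
Old length odd (9). Middle was index 4 = 10.
New length even (10). New median = avg of two middle elements.
x = 14: 6 elements are < x, 3 elements are > x.
New sorted list: [-12, -7, 3, 6, 10, 13, 14, 15, 25, 32]
New median = 23/2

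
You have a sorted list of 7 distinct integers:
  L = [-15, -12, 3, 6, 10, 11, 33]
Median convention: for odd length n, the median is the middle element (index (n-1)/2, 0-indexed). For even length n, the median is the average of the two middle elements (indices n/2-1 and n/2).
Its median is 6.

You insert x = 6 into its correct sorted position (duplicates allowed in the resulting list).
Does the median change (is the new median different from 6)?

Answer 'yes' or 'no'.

Answer: no

Derivation:
Old median = 6
Insert x = 6
New median = 6
Changed? no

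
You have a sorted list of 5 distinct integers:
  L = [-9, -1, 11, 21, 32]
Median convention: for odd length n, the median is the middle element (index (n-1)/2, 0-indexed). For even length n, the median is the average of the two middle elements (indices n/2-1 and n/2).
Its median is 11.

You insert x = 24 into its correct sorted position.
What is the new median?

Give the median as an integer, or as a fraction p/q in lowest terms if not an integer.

Old list (sorted, length 5): [-9, -1, 11, 21, 32]
Old median = 11
Insert x = 24
Old length odd (5). Middle was index 2 = 11.
New length even (6). New median = avg of two middle elements.
x = 24: 4 elements are < x, 1 elements are > x.
New sorted list: [-9, -1, 11, 21, 24, 32]
New median = 16

Answer: 16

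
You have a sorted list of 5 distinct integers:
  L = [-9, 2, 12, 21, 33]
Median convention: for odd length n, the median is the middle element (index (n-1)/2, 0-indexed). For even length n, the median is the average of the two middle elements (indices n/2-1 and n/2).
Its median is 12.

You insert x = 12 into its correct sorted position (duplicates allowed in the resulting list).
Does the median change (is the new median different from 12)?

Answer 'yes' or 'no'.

Old median = 12
Insert x = 12
New median = 12
Changed? no

Answer: no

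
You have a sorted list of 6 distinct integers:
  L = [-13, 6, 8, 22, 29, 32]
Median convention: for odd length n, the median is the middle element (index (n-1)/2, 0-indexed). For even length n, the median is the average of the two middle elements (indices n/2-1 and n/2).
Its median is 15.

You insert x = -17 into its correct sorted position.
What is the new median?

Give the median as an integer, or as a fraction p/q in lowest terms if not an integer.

Answer: 8

Derivation:
Old list (sorted, length 6): [-13, 6, 8, 22, 29, 32]
Old median = 15
Insert x = -17
Old length even (6). Middle pair: indices 2,3 = 8,22.
New length odd (7). New median = single middle element.
x = -17: 0 elements are < x, 6 elements are > x.
New sorted list: [-17, -13, 6, 8, 22, 29, 32]
New median = 8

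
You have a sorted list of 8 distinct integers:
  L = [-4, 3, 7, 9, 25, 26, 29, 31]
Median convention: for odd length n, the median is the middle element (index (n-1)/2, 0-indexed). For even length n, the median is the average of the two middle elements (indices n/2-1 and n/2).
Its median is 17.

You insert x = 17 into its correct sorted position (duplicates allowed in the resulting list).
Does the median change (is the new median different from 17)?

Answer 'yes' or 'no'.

Old median = 17
Insert x = 17
New median = 17
Changed? no

Answer: no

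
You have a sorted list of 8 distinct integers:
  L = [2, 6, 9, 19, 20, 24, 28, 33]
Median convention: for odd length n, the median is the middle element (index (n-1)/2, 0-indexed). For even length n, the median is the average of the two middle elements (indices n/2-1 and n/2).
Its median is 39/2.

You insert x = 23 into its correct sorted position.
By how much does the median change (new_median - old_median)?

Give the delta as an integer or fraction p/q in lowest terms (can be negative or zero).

Answer: 1/2

Derivation:
Old median = 39/2
After inserting x = 23: new sorted = [2, 6, 9, 19, 20, 23, 24, 28, 33]
New median = 20
Delta = 20 - 39/2 = 1/2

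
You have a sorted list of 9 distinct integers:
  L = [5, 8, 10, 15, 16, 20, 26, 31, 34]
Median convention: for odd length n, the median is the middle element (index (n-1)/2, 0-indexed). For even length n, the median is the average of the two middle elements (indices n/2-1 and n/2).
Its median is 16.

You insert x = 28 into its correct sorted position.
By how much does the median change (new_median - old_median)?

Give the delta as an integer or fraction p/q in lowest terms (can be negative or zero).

Answer: 2

Derivation:
Old median = 16
After inserting x = 28: new sorted = [5, 8, 10, 15, 16, 20, 26, 28, 31, 34]
New median = 18
Delta = 18 - 16 = 2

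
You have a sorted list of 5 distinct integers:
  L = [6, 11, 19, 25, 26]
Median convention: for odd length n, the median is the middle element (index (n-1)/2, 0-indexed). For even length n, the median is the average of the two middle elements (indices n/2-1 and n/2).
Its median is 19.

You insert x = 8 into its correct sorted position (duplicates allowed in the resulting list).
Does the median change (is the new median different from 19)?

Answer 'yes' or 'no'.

Old median = 19
Insert x = 8
New median = 15
Changed? yes

Answer: yes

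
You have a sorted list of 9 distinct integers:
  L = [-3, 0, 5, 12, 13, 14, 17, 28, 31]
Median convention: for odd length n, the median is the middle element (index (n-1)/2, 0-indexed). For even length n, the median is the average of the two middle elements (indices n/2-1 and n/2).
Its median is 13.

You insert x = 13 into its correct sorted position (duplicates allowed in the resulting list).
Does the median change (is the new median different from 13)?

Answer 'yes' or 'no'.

Answer: no

Derivation:
Old median = 13
Insert x = 13
New median = 13
Changed? no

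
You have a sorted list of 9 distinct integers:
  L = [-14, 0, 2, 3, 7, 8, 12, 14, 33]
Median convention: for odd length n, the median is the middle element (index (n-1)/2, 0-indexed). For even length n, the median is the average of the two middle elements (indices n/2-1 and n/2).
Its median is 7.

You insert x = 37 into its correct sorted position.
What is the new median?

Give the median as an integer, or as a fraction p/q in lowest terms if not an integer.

Old list (sorted, length 9): [-14, 0, 2, 3, 7, 8, 12, 14, 33]
Old median = 7
Insert x = 37
Old length odd (9). Middle was index 4 = 7.
New length even (10). New median = avg of two middle elements.
x = 37: 9 elements are < x, 0 elements are > x.
New sorted list: [-14, 0, 2, 3, 7, 8, 12, 14, 33, 37]
New median = 15/2

Answer: 15/2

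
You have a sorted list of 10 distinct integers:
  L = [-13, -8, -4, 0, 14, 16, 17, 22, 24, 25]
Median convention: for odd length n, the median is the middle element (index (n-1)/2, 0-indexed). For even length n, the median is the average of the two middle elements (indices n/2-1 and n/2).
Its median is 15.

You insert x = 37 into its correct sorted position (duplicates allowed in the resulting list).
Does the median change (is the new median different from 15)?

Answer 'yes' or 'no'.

Answer: yes

Derivation:
Old median = 15
Insert x = 37
New median = 16
Changed? yes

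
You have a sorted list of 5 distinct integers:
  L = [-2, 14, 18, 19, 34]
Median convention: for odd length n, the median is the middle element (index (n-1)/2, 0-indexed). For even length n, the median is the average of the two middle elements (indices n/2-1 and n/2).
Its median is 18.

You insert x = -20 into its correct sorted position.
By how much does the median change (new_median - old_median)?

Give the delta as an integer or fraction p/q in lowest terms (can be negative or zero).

Answer: -2

Derivation:
Old median = 18
After inserting x = -20: new sorted = [-20, -2, 14, 18, 19, 34]
New median = 16
Delta = 16 - 18 = -2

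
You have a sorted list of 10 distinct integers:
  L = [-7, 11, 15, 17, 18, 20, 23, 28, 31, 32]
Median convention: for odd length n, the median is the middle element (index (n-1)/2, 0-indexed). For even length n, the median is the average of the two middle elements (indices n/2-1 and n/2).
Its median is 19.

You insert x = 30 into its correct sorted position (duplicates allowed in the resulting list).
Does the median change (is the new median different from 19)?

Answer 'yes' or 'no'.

Old median = 19
Insert x = 30
New median = 20
Changed? yes

Answer: yes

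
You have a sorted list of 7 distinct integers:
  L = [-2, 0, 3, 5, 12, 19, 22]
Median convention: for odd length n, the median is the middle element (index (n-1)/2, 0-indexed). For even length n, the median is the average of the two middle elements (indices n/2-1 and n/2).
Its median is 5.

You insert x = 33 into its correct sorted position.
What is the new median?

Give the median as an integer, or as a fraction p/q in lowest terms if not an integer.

Answer: 17/2

Derivation:
Old list (sorted, length 7): [-2, 0, 3, 5, 12, 19, 22]
Old median = 5
Insert x = 33
Old length odd (7). Middle was index 3 = 5.
New length even (8). New median = avg of two middle elements.
x = 33: 7 elements are < x, 0 elements are > x.
New sorted list: [-2, 0, 3, 5, 12, 19, 22, 33]
New median = 17/2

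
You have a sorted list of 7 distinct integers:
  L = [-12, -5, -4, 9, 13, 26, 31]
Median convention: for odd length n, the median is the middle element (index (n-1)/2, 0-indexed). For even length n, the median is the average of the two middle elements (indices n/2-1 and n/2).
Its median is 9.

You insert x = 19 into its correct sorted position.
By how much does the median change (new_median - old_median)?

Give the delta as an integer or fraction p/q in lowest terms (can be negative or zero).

Answer: 2

Derivation:
Old median = 9
After inserting x = 19: new sorted = [-12, -5, -4, 9, 13, 19, 26, 31]
New median = 11
Delta = 11 - 9 = 2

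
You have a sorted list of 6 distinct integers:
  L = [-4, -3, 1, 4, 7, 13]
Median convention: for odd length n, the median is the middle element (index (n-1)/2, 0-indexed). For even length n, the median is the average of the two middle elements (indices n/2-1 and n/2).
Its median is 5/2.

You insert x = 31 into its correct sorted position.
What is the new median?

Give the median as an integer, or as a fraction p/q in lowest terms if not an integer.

Old list (sorted, length 6): [-4, -3, 1, 4, 7, 13]
Old median = 5/2
Insert x = 31
Old length even (6). Middle pair: indices 2,3 = 1,4.
New length odd (7). New median = single middle element.
x = 31: 6 elements are < x, 0 elements are > x.
New sorted list: [-4, -3, 1, 4, 7, 13, 31]
New median = 4

Answer: 4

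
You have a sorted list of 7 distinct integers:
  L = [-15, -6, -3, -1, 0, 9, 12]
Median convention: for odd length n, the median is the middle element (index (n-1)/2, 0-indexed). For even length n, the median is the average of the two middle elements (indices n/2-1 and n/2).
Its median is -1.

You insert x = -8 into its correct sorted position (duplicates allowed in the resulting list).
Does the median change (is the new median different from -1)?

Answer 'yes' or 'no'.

Answer: yes

Derivation:
Old median = -1
Insert x = -8
New median = -2
Changed? yes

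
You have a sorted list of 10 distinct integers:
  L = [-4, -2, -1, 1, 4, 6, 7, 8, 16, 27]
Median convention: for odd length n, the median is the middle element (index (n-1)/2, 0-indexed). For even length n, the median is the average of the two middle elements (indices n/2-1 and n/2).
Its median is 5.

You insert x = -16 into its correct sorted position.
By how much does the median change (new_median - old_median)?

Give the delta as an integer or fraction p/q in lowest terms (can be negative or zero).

Answer: -1

Derivation:
Old median = 5
After inserting x = -16: new sorted = [-16, -4, -2, -1, 1, 4, 6, 7, 8, 16, 27]
New median = 4
Delta = 4 - 5 = -1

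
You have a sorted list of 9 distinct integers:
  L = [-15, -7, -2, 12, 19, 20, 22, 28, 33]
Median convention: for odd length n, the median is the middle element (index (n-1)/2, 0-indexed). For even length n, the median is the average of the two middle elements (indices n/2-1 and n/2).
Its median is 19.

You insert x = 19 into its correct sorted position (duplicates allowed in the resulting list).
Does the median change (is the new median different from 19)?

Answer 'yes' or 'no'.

Old median = 19
Insert x = 19
New median = 19
Changed? no

Answer: no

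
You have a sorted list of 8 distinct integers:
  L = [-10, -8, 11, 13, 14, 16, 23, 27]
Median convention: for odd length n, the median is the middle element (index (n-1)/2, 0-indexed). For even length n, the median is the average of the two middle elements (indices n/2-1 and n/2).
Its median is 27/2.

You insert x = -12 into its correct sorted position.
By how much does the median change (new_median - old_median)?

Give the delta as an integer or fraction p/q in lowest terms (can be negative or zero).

Answer: -1/2

Derivation:
Old median = 27/2
After inserting x = -12: new sorted = [-12, -10, -8, 11, 13, 14, 16, 23, 27]
New median = 13
Delta = 13 - 27/2 = -1/2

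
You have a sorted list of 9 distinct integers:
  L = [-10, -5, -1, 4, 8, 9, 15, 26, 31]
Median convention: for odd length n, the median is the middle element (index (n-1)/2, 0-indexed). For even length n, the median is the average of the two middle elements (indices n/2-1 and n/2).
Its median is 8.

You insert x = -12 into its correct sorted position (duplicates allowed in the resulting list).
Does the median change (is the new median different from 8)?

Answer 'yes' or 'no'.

Answer: yes

Derivation:
Old median = 8
Insert x = -12
New median = 6
Changed? yes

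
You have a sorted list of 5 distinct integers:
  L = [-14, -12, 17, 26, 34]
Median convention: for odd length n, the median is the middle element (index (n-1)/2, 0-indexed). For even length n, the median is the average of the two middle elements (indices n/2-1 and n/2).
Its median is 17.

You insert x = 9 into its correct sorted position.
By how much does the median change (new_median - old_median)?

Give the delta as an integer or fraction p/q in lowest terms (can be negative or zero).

Old median = 17
After inserting x = 9: new sorted = [-14, -12, 9, 17, 26, 34]
New median = 13
Delta = 13 - 17 = -4

Answer: -4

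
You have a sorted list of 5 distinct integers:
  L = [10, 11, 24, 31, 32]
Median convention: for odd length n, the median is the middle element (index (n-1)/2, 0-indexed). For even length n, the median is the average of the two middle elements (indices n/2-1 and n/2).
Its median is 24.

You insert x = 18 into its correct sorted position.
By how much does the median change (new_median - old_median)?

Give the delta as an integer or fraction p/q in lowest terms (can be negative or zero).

Answer: -3

Derivation:
Old median = 24
After inserting x = 18: new sorted = [10, 11, 18, 24, 31, 32]
New median = 21
Delta = 21 - 24 = -3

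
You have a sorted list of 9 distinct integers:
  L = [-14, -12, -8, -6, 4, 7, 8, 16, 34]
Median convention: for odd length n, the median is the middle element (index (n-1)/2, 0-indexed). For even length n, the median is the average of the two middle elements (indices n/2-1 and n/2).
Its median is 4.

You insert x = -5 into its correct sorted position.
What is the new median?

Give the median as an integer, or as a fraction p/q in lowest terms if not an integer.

Answer: -1/2

Derivation:
Old list (sorted, length 9): [-14, -12, -8, -6, 4, 7, 8, 16, 34]
Old median = 4
Insert x = -5
Old length odd (9). Middle was index 4 = 4.
New length even (10). New median = avg of two middle elements.
x = -5: 4 elements are < x, 5 elements are > x.
New sorted list: [-14, -12, -8, -6, -5, 4, 7, 8, 16, 34]
New median = -1/2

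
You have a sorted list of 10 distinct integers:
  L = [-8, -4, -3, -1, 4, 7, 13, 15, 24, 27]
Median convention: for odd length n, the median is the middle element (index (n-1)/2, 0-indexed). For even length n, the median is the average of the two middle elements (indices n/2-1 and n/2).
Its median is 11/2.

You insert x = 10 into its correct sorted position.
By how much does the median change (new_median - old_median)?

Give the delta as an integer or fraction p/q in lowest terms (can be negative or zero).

Old median = 11/2
After inserting x = 10: new sorted = [-8, -4, -3, -1, 4, 7, 10, 13, 15, 24, 27]
New median = 7
Delta = 7 - 11/2 = 3/2

Answer: 3/2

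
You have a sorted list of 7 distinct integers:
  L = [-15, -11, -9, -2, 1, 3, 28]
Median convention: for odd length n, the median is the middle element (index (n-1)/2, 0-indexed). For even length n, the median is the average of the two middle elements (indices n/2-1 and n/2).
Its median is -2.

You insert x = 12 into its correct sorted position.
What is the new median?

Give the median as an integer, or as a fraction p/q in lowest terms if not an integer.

Answer: -1/2

Derivation:
Old list (sorted, length 7): [-15, -11, -9, -2, 1, 3, 28]
Old median = -2
Insert x = 12
Old length odd (7). Middle was index 3 = -2.
New length even (8). New median = avg of two middle elements.
x = 12: 6 elements are < x, 1 elements are > x.
New sorted list: [-15, -11, -9, -2, 1, 3, 12, 28]
New median = -1/2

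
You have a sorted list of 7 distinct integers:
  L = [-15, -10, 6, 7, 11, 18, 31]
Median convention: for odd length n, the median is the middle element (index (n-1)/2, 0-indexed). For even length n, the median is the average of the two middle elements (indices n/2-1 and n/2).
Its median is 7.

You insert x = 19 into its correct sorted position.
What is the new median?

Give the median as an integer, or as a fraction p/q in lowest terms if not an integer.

Answer: 9

Derivation:
Old list (sorted, length 7): [-15, -10, 6, 7, 11, 18, 31]
Old median = 7
Insert x = 19
Old length odd (7). Middle was index 3 = 7.
New length even (8). New median = avg of two middle elements.
x = 19: 6 elements are < x, 1 elements are > x.
New sorted list: [-15, -10, 6, 7, 11, 18, 19, 31]
New median = 9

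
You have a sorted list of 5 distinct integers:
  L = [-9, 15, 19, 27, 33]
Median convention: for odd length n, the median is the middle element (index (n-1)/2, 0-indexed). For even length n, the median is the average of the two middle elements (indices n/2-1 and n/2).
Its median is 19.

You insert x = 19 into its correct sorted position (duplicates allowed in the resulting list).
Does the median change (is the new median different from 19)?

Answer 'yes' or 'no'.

Answer: no

Derivation:
Old median = 19
Insert x = 19
New median = 19
Changed? no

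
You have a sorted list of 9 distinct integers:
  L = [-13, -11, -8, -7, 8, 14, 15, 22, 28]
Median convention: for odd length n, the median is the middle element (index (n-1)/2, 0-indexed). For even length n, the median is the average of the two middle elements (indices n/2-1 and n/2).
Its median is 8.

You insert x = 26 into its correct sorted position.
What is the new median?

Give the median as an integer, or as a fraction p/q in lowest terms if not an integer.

Answer: 11

Derivation:
Old list (sorted, length 9): [-13, -11, -8, -7, 8, 14, 15, 22, 28]
Old median = 8
Insert x = 26
Old length odd (9). Middle was index 4 = 8.
New length even (10). New median = avg of two middle elements.
x = 26: 8 elements are < x, 1 elements are > x.
New sorted list: [-13, -11, -8, -7, 8, 14, 15, 22, 26, 28]
New median = 11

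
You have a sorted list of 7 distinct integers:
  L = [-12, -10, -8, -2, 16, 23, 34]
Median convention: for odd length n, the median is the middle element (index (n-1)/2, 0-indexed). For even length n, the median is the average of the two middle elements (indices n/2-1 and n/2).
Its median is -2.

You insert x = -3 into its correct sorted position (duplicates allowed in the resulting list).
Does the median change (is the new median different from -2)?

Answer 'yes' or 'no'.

Old median = -2
Insert x = -3
New median = -5/2
Changed? yes

Answer: yes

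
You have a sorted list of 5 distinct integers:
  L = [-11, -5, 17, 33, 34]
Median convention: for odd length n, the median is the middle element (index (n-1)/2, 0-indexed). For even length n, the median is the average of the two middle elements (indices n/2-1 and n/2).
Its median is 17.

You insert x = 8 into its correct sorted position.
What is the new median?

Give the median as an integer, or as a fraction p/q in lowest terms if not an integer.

Answer: 25/2

Derivation:
Old list (sorted, length 5): [-11, -5, 17, 33, 34]
Old median = 17
Insert x = 8
Old length odd (5). Middle was index 2 = 17.
New length even (6). New median = avg of two middle elements.
x = 8: 2 elements are < x, 3 elements are > x.
New sorted list: [-11, -5, 8, 17, 33, 34]
New median = 25/2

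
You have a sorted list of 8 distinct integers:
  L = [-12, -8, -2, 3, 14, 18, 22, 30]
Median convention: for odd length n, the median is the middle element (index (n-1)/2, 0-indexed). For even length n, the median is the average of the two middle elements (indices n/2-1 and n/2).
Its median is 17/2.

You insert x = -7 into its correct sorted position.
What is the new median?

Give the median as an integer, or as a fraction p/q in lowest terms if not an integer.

Old list (sorted, length 8): [-12, -8, -2, 3, 14, 18, 22, 30]
Old median = 17/2
Insert x = -7
Old length even (8). Middle pair: indices 3,4 = 3,14.
New length odd (9). New median = single middle element.
x = -7: 2 elements are < x, 6 elements are > x.
New sorted list: [-12, -8, -7, -2, 3, 14, 18, 22, 30]
New median = 3

Answer: 3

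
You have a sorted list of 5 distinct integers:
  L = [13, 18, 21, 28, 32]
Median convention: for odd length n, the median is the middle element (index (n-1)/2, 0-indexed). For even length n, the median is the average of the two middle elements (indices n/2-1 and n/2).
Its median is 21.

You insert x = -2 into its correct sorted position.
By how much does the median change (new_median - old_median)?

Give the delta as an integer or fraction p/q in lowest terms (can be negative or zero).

Answer: -3/2

Derivation:
Old median = 21
After inserting x = -2: new sorted = [-2, 13, 18, 21, 28, 32]
New median = 39/2
Delta = 39/2 - 21 = -3/2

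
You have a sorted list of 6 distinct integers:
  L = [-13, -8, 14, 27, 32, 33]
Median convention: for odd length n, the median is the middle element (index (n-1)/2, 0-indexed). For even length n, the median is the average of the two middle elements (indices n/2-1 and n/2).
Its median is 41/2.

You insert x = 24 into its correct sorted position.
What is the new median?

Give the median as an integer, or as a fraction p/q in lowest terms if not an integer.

Answer: 24

Derivation:
Old list (sorted, length 6): [-13, -8, 14, 27, 32, 33]
Old median = 41/2
Insert x = 24
Old length even (6). Middle pair: indices 2,3 = 14,27.
New length odd (7). New median = single middle element.
x = 24: 3 elements are < x, 3 elements are > x.
New sorted list: [-13, -8, 14, 24, 27, 32, 33]
New median = 24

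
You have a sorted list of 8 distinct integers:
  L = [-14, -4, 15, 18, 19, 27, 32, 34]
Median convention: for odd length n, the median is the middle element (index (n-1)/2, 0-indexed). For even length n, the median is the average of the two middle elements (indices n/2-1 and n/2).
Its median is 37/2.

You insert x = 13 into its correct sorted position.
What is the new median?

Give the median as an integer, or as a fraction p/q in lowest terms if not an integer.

Answer: 18

Derivation:
Old list (sorted, length 8): [-14, -4, 15, 18, 19, 27, 32, 34]
Old median = 37/2
Insert x = 13
Old length even (8). Middle pair: indices 3,4 = 18,19.
New length odd (9). New median = single middle element.
x = 13: 2 elements are < x, 6 elements are > x.
New sorted list: [-14, -4, 13, 15, 18, 19, 27, 32, 34]
New median = 18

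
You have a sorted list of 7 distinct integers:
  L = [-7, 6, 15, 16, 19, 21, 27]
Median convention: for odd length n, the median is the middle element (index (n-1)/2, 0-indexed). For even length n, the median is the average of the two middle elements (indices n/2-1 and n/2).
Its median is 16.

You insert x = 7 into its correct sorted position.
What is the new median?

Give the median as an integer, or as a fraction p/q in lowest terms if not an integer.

Old list (sorted, length 7): [-7, 6, 15, 16, 19, 21, 27]
Old median = 16
Insert x = 7
Old length odd (7). Middle was index 3 = 16.
New length even (8). New median = avg of two middle elements.
x = 7: 2 elements are < x, 5 elements are > x.
New sorted list: [-7, 6, 7, 15, 16, 19, 21, 27]
New median = 31/2

Answer: 31/2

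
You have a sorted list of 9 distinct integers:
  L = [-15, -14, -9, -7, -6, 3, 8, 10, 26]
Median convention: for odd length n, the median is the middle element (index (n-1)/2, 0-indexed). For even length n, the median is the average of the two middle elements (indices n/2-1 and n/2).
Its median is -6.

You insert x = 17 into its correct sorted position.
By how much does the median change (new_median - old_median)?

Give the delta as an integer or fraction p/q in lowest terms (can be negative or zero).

Old median = -6
After inserting x = 17: new sorted = [-15, -14, -9, -7, -6, 3, 8, 10, 17, 26]
New median = -3/2
Delta = -3/2 - -6 = 9/2

Answer: 9/2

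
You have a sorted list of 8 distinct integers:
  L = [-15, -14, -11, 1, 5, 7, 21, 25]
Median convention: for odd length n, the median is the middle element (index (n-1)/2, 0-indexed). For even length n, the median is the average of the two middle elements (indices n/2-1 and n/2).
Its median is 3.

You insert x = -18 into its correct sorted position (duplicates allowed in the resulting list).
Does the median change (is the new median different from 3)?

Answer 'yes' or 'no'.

Answer: yes

Derivation:
Old median = 3
Insert x = -18
New median = 1
Changed? yes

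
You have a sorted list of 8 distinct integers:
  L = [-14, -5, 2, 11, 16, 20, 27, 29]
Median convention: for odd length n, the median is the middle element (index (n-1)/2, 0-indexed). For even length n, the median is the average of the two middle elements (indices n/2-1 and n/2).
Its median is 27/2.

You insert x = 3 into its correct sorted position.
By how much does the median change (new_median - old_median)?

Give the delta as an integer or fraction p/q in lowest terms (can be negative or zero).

Answer: -5/2

Derivation:
Old median = 27/2
After inserting x = 3: new sorted = [-14, -5, 2, 3, 11, 16, 20, 27, 29]
New median = 11
Delta = 11 - 27/2 = -5/2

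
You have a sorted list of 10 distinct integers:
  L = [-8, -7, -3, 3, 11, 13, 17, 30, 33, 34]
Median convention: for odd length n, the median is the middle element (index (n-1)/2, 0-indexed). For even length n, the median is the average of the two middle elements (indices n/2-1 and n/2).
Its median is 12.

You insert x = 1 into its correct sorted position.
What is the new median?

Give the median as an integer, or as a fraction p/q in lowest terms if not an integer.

Answer: 11

Derivation:
Old list (sorted, length 10): [-8, -7, -3, 3, 11, 13, 17, 30, 33, 34]
Old median = 12
Insert x = 1
Old length even (10). Middle pair: indices 4,5 = 11,13.
New length odd (11). New median = single middle element.
x = 1: 3 elements are < x, 7 elements are > x.
New sorted list: [-8, -7, -3, 1, 3, 11, 13, 17, 30, 33, 34]
New median = 11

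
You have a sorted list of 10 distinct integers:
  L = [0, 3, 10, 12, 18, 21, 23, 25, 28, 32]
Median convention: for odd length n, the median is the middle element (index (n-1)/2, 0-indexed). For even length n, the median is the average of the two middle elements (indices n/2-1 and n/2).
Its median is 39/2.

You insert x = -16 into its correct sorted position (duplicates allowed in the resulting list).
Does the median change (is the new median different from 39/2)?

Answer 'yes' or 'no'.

Old median = 39/2
Insert x = -16
New median = 18
Changed? yes

Answer: yes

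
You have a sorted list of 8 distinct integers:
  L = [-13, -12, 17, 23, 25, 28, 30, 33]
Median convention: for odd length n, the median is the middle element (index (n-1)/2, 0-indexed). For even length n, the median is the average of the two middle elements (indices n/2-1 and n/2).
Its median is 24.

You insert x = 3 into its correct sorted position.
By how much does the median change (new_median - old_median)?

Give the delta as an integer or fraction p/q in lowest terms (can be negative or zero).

Answer: -1

Derivation:
Old median = 24
After inserting x = 3: new sorted = [-13, -12, 3, 17, 23, 25, 28, 30, 33]
New median = 23
Delta = 23 - 24 = -1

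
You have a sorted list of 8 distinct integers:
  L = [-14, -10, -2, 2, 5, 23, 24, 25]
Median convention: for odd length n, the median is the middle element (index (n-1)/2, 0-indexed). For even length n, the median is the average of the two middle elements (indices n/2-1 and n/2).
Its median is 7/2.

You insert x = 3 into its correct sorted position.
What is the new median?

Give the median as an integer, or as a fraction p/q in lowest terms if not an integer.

Answer: 3

Derivation:
Old list (sorted, length 8): [-14, -10, -2, 2, 5, 23, 24, 25]
Old median = 7/2
Insert x = 3
Old length even (8). Middle pair: indices 3,4 = 2,5.
New length odd (9). New median = single middle element.
x = 3: 4 elements are < x, 4 elements are > x.
New sorted list: [-14, -10, -2, 2, 3, 5, 23, 24, 25]
New median = 3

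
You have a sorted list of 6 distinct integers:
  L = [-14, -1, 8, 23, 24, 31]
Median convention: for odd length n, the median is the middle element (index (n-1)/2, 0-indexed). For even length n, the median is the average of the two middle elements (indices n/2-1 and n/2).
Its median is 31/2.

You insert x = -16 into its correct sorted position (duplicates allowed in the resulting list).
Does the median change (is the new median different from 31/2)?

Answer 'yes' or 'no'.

Old median = 31/2
Insert x = -16
New median = 8
Changed? yes

Answer: yes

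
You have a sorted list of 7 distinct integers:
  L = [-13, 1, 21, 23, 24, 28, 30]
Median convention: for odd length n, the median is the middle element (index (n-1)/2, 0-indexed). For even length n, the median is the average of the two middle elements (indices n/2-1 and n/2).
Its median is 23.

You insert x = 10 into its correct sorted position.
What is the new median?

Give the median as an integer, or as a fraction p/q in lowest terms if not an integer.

Old list (sorted, length 7): [-13, 1, 21, 23, 24, 28, 30]
Old median = 23
Insert x = 10
Old length odd (7). Middle was index 3 = 23.
New length even (8). New median = avg of two middle elements.
x = 10: 2 elements are < x, 5 elements are > x.
New sorted list: [-13, 1, 10, 21, 23, 24, 28, 30]
New median = 22

Answer: 22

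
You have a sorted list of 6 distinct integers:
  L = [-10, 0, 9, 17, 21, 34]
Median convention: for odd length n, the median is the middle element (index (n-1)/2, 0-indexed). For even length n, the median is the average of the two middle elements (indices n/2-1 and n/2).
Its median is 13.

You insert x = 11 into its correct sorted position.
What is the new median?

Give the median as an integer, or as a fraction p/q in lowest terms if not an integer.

Answer: 11

Derivation:
Old list (sorted, length 6): [-10, 0, 9, 17, 21, 34]
Old median = 13
Insert x = 11
Old length even (6). Middle pair: indices 2,3 = 9,17.
New length odd (7). New median = single middle element.
x = 11: 3 elements are < x, 3 elements are > x.
New sorted list: [-10, 0, 9, 11, 17, 21, 34]
New median = 11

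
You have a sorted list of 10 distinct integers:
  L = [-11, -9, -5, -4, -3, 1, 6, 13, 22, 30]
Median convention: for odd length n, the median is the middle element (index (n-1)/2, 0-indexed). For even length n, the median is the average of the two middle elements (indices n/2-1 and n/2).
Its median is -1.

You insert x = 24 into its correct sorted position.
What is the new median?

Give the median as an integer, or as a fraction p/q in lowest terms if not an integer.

Answer: 1

Derivation:
Old list (sorted, length 10): [-11, -9, -5, -4, -3, 1, 6, 13, 22, 30]
Old median = -1
Insert x = 24
Old length even (10). Middle pair: indices 4,5 = -3,1.
New length odd (11). New median = single middle element.
x = 24: 9 elements are < x, 1 elements are > x.
New sorted list: [-11, -9, -5, -4, -3, 1, 6, 13, 22, 24, 30]
New median = 1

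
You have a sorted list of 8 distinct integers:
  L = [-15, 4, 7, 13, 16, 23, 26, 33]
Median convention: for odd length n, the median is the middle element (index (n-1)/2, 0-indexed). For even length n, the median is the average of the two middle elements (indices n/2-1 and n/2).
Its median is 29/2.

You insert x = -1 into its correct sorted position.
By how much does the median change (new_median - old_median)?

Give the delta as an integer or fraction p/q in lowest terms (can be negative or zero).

Old median = 29/2
After inserting x = -1: new sorted = [-15, -1, 4, 7, 13, 16, 23, 26, 33]
New median = 13
Delta = 13 - 29/2 = -3/2

Answer: -3/2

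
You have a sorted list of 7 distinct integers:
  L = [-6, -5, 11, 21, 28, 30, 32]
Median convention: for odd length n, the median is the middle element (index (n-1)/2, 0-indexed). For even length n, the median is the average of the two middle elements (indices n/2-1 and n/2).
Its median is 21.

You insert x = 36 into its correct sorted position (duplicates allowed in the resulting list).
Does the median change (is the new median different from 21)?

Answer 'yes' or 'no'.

Answer: yes

Derivation:
Old median = 21
Insert x = 36
New median = 49/2
Changed? yes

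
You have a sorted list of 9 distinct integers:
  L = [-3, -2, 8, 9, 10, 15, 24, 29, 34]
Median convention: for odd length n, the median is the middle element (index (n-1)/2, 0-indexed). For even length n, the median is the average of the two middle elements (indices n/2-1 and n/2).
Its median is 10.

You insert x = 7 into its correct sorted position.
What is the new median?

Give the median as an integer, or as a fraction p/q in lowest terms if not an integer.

Old list (sorted, length 9): [-3, -2, 8, 9, 10, 15, 24, 29, 34]
Old median = 10
Insert x = 7
Old length odd (9). Middle was index 4 = 10.
New length even (10). New median = avg of two middle elements.
x = 7: 2 elements are < x, 7 elements are > x.
New sorted list: [-3, -2, 7, 8, 9, 10, 15, 24, 29, 34]
New median = 19/2

Answer: 19/2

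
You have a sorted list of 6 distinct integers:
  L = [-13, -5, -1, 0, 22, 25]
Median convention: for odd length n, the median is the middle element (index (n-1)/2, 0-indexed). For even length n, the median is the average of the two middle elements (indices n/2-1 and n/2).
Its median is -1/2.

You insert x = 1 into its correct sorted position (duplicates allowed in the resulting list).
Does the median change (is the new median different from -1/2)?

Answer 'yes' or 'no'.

Answer: yes

Derivation:
Old median = -1/2
Insert x = 1
New median = 0
Changed? yes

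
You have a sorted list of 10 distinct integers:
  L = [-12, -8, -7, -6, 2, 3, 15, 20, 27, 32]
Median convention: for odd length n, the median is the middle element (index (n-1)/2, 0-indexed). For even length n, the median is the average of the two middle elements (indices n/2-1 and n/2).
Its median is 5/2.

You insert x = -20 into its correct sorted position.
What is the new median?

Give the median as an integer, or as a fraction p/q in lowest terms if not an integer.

Answer: 2

Derivation:
Old list (sorted, length 10): [-12, -8, -7, -6, 2, 3, 15, 20, 27, 32]
Old median = 5/2
Insert x = -20
Old length even (10). Middle pair: indices 4,5 = 2,3.
New length odd (11). New median = single middle element.
x = -20: 0 elements are < x, 10 elements are > x.
New sorted list: [-20, -12, -8, -7, -6, 2, 3, 15, 20, 27, 32]
New median = 2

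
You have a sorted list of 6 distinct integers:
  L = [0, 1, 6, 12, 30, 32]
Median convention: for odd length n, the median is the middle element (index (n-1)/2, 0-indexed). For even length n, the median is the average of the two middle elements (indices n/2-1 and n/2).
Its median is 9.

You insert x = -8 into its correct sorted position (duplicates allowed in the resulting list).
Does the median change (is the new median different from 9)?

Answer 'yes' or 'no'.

Old median = 9
Insert x = -8
New median = 6
Changed? yes

Answer: yes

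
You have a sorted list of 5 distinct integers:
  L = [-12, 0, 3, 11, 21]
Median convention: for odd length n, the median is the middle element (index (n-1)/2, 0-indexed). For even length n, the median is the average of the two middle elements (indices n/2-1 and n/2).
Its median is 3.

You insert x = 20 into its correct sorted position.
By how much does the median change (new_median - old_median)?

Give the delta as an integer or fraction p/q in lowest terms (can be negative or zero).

Answer: 4

Derivation:
Old median = 3
After inserting x = 20: new sorted = [-12, 0, 3, 11, 20, 21]
New median = 7
Delta = 7 - 3 = 4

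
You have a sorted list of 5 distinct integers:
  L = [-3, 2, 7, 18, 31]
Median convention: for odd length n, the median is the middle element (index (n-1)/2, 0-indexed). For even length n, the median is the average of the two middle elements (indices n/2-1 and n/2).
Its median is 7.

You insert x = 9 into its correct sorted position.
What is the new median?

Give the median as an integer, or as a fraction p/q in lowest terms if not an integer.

Old list (sorted, length 5): [-3, 2, 7, 18, 31]
Old median = 7
Insert x = 9
Old length odd (5). Middle was index 2 = 7.
New length even (6). New median = avg of two middle elements.
x = 9: 3 elements are < x, 2 elements are > x.
New sorted list: [-3, 2, 7, 9, 18, 31]
New median = 8

Answer: 8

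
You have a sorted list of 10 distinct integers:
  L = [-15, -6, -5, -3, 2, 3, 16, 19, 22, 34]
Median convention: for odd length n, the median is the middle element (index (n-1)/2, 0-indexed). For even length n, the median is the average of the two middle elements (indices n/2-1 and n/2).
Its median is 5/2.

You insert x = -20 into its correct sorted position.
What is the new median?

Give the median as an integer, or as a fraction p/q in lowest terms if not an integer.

Answer: 2

Derivation:
Old list (sorted, length 10): [-15, -6, -5, -3, 2, 3, 16, 19, 22, 34]
Old median = 5/2
Insert x = -20
Old length even (10). Middle pair: indices 4,5 = 2,3.
New length odd (11). New median = single middle element.
x = -20: 0 elements are < x, 10 elements are > x.
New sorted list: [-20, -15, -6, -5, -3, 2, 3, 16, 19, 22, 34]
New median = 2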